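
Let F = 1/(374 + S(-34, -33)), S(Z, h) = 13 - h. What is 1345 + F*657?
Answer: 188519/140 ≈ 1346.6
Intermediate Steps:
F = 1/420 (F = 1/(374 + (13 - 1*(-33))) = 1/(374 + (13 + 33)) = 1/(374 + 46) = 1/420 ≈ 0.0023810)
1345 + F*657 = 1345 + (1/420)*657 = 1345 + 219/140 = 188519/140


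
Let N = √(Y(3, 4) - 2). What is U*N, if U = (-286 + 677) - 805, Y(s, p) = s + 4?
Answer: -414*√5 ≈ -925.73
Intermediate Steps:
Y(s, p) = 4 + s
U = -414 (U = 391 - 805 = -414)
N = √5 (N = √((4 + 3) - 2) = √(7 - 2) = √5 ≈ 2.2361)
U*N = -414*√5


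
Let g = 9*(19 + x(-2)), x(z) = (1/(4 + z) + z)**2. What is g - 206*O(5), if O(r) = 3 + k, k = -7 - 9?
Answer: 11477/4 ≈ 2869.3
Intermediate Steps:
x(z) = (z + 1/(4 + z))**2
k = -16
g = 765/4 (g = 9*(19 + (1 + (-2)**2 + 4*(-2))**2/(4 - 2)**2) = 9*(19 + (1 + 4 - 8)**2/2**2) = 9*(19 + (1/4)*(-3)**2) = 9*(19 + (1/4)*9) = 9*(19 + 9/4) = 9*(85/4) = 765/4 ≈ 191.25)
O(r) = -13 (O(r) = 3 - 16 = -13)
g - 206*O(5) = 765/4 - 206*(-13) = 765/4 + 2678 = 11477/4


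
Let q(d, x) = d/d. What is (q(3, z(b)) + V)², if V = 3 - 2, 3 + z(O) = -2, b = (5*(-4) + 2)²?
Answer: 4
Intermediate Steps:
b = 324 (b = (-20 + 2)² = (-18)² = 324)
z(O) = -5 (z(O) = -3 - 2 = -5)
q(d, x) = 1
V = 1
(q(3, z(b)) + V)² = (1 + 1)² = 2² = 4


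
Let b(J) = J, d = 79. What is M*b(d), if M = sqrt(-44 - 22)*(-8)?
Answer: -632*I*sqrt(66) ≈ -5134.4*I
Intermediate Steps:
M = -8*I*sqrt(66) (M = sqrt(-66)*(-8) = (I*sqrt(66))*(-8) = -8*I*sqrt(66) ≈ -64.992*I)
M*b(d) = -8*I*sqrt(66)*79 = -632*I*sqrt(66)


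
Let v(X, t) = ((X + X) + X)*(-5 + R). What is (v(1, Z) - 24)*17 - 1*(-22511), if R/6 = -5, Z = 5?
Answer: 20318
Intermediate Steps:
R = -30 (R = 6*(-5) = -30)
v(X, t) = -105*X (v(X, t) = ((X + X) + X)*(-5 - 30) = (2*X + X)*(-35) = (3*X)*(-35) = -105*X)
(v(1, Z) - 24)*17 - 1*(-22511) = (-105*1 - 24)*17 - 1*(-22511) = (-105 - 24)*17 + 22511 = -129*17 + 22511 = -2193 + 22511 = 20318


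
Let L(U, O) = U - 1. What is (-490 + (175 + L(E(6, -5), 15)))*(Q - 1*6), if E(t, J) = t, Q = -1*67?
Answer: 22630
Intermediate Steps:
Q = -67
L(U, O) = -1 + U
(-490 + (175 + L(E(6, -5), 15)))*(Q - 1*6) = (-490 + (175 + (-1 + 6)))*(-67 - 1*6) = (-490 + (175 + 5))*(-67 - 6) = (-490 + 180)*(-73) = -310*(-73) = 22630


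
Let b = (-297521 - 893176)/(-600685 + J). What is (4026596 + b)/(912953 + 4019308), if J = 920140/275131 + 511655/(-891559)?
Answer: 593297708158040910816973/726742317023808995852010 ≈ 0.81638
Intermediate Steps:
J = 679586946455/245295519229 (J = 920140*(1/275131) + 511655*(-1/891559) = 920140/275131 - 511655/891559 = 679586946455/245295519229 ≈ 2.7705)
b = 292072638859412613/147344659381125410 (b = (-297521 - 893176)/(-600685 + 679586946455/245295519229) = -1190697/(-147344659381125410/245295519229) = -1190697*(-245295519229/147344659381125410) = 292072638859412613/147344659381125410 ≈ 1.9822)
(4026596 + b)/(912953 + 4019308) = (4026596 + 292072638859412613/147344659381125410)/(912953 + 4019308) = (593297708158040910816973/147344659381125410)/4932261 = (593297708158040910816973/147344659381125410)*(1/4932261) = 593297708158040910816973/726742317023808995852010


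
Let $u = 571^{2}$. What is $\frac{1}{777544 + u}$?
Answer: $\frac{1}{1103585} \approx 9.0614 \cdot 10^{-7}$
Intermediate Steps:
$u = 326041$
$\frac{1}{777544 + u} = \frac{1}{777544 + 326041} = \frac{1}{1103585}$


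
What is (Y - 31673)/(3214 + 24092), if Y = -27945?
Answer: -29809/13653 ≈ -2.1833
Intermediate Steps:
(Y - 31673)/(3214 + 24092) = (-27945 - 31673)/(3214 + 24092) = -59618/27306 = -59618*1/27306 = -29809/13653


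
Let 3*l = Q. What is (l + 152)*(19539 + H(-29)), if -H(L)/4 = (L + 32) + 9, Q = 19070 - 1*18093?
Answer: 9310201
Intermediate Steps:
Q = 977 (Q = 19070 - 18093 = 977)
H(L) = -164 - 4*L (H(L) = -4*((L + 32) + 9) = -4*((32 + L) + 9) = -4*(41 + L) = -164 - 4*L)
l = 977/3 (l = (1/3)*977 = 977/3 ≈ 325.67)
(l + 152)*(19539 + H(-29)) = (977/3 + 152)*(19539 + (-164 - 4*(-29))) = 1433*(19539 + (-164 + 116))/3 = 1433*(19539 - 48)/3 = (1433/3)*19491 = 9310201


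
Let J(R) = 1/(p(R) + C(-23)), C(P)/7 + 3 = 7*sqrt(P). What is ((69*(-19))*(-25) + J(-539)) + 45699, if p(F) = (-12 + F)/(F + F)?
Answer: 5074254398210888/64661600301 - 56942116*I*sqrt(23)/64661600301 ≈ 78474.0 - 0.0042233*I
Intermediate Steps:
C(P) = -21 + 49*sqrt(P) (C(P) = -21 + 7*(7*sqrt(P)) = -21 + 49*sqrt(P))
p(F) = (-12 + F)/(2*F) (p(F) = (-12 + F)/((2*F)) = (-12 + F)*(1/(2*F)) = (-12 + F)/(2*F))
J(R) = 1/(-21 + (-12 + R)/(2*R) + 49*I*sqrt(23)) (J(R) = 1/((-12 + R)/(2*R) + (-21 + 49*sqrt(-23))) = 1/((-12 + R)/(2*R) + (-21 + 49*(I*sqrt(23)))) = 1/((-12 + R)/(2*R) + (-21 + 49*I*sqrt(23))) = 1/(-21 + (-12 + R)/(2*R) + 49*I*sqrt(23)))
((69*(-19))*(-25) + J(-539)) + 45699 = ((69*(-19))*(-25) + 2*(-539)/(-12 - 41*(-539) + 98*I*(-539)*sqrt(23))) + 45699 = (-1311*(-25) + 2*(-539)/(-12 + 22099 - 52822*I*sqrt(23))) + 45699 = (32775 + 2*(-539)/(22087 - 52822*I*sqrt(23))) + 45699 = (32775 - 1078/(22087 - 52822*I*sqrt(23))) + 45699 = 78474 - 1078/(22087 - 52822*I*sqrt(23))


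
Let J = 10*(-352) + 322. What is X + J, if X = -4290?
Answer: -7488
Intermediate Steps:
J = -3198 (J = -3520 + 322 = -3198)
X + J = -4290 - 3198 = -7488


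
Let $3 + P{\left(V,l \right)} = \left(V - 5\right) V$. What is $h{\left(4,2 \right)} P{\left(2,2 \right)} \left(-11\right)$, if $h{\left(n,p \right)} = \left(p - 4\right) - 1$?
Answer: $-297$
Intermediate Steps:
$h{\left(n,p \right)} = -5 + p$ ($h{\left(n,p \right)} = \left(-4 + p\right) - 1 = -5 + p$)
$P{\left(V,l \right)} = -3 + V \left(-5 + V\right)$ ($P{\left(V,l \right)} = -3 + \left(V - 5\right) V = -3 + \left(-5 + V\right) V = -3 + V \left(-5 + V\right)$)
$h{\left(4,2 \right)} P{\left(2,2 \right)} \left(-11\right) = \left(-5 + 2\right) \left(-3 + 2^{2} - 10\right) \left(-11\right) = - 3 \left(-3 + 4 - 10\right) \left(-11\right) = \left(-3\right) \left(-9\right) \left(-11\right) = 27 \left(-11\right) = -297$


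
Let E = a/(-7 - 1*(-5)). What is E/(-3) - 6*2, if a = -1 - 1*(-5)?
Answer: -34/3 ≈ -11.333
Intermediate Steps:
a = 4 (a = -1 + 5 = 4)
E = -2 (E = 4/(-7 - 1*(-5)) = 4/(-7 + 5) = 4/(-2) = 4*(-½) = -2)
E/(-3) - 6*2 = -2/(-3) - 6*2 = -2*(-⅓) - 12 = ⅔ - 12 = -34/3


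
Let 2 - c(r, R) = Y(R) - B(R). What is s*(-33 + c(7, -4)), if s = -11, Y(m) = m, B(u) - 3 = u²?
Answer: 88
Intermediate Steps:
B(u) = 3 + u²
c(r, R) = 5 + R² - R (c(r, R) = 2 - (R - (3 + R²)) = 2 - (R + (-3 - R²)) = 2 - (-3 + R - R²) = 2 + (3 + R² - R) = 5 + R² - R)
s*(-33 + c(7, -4)) = -11*(-33 + (5 + (-4)² - 1*(-4))) = -11*(-33 + (5 + 16 + 4)) = -11*(-33 + 25) = -11*(-8) = 88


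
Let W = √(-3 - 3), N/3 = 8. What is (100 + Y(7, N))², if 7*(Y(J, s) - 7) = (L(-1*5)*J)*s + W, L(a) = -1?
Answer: (581 + I*√6)²/49 ≈ 6888.9 + 58.088*I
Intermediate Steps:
N = 24 (N = 3*8 = 24)
W = I*√6 (W = √(-6) = I*√6 ≈ 2.4495*I)
Y(J, s) = 7 - J*s/7 + I*√6/7 (Y(J, s) = 7 + ((-J)*s + I*√6)/7 = 7 + (-J*s + I*√6)/7 = 7 + (I*√6 - J*s)/7 = 7 + (-J*s/7 + I*√6/7) = 7 - J*s/7 + I*√6/7)
(100 + Y(7, N))² = (100 + (7 - ⅐*7*24 + I*√6/7))² = (100 + (7 - 24 + I*√6/7))² = (100 + (-17 + I*√6/7))² = (83 + I*√6/7)²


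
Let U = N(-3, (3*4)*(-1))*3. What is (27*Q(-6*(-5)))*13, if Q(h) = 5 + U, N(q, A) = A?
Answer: -10881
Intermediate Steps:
U = -36 (U = ((3*4)*(-1))*3 = (12*(-1))*3 = -12*3 = -36)
Q(h) = -31 (Q(h) = 5 - 36 = -31)
(27*Q(-6*(-5)))*13 = (27*(-31))*13 = -837*13 = -10881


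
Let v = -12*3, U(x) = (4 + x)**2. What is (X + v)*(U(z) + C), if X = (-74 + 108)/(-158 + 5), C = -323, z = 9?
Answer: 50204/9 ≈ 5578.2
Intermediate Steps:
X = -2/9 (X = 34/(-153) = 34*(-1/153) = -2/9 ≈ -0.22222)
v = -36
(X + v)*(U(z) + C) = (-2/9 - 36)*((4 + 9)**2 - 323) = -326*(13**2 - 323)/9 = -326*(169 - 323)/9 = -326/9*(-154) = 50204/9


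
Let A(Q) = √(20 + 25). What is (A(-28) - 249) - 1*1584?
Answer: -1833 + 3*√5 ≈ -1826.3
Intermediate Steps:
A(Q) = 3*√5 (A(Q) = √45 = 3*√5)
(A(-28) - 249) - 1*1584 = (3*√5 - 249) - 1*1584 = (-249 + 3*√5) - 1584 = -1833 + 3*√5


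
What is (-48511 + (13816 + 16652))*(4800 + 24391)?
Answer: -526693213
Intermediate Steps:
(-48511 + (13816 + 16652))*(4800 + 24391) = (-48511 + 30468)*29191 = -18043*29191 = -526693213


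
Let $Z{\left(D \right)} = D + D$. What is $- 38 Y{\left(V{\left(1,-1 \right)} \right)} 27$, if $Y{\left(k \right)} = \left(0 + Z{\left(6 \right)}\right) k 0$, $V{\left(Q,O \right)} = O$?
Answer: $0$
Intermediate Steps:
$Z{\left(D \right)} = 2 D$
$Y{\left(k \right)} = 0$ ($Y{\left(k \right)} = \left(0 + 2 \cdot 6\right) k 0 = \left(0 + 12\right) 0 = 12 \cdot 0 = 0$)
$- 38 Y{\left(V{\left(1,-1 \right)} \right)} 27 = \left(-38\right) 0 \cdot 27 = 0 \cdot 27 = 0$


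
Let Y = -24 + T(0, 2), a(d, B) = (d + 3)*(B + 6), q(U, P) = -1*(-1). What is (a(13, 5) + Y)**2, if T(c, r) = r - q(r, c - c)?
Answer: 23409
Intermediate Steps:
q(U, P) = 1
T(c, r) = -1 + r (T(c, r) = r - 1*1 = r - 1 = -1 + r)
a(d, B) = (3 + d)*(6 + B)
Y = -23 (Y = -24 + (-1 + 2) = -24 + 1 = -23)
(a(13, 5) + Y)**2 = ((18 + 3*5 + 6*13 + 5*13) - 23)**2 = ((18 + 15 + 78 + 65) - 23)**2 = (176 - 23)**2 = 153**2 = 23409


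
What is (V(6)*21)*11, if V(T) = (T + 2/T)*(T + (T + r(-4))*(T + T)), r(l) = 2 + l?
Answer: 79002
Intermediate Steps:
V(T) = (T + 2/T)*(T + 2*T*(-2 + T)) (V(T) = (T + 2/T)*(T + (T + (2 - 4))*(T + T)) = (T + 2/T)*(T + (T - 2)*(2*T)) = (T + 2/T)*(T + (-2 + T)*(2*T)) = (T + 2/T)*(T + 2*T*(-2 + T)))
(V(6)*21)*11 = ((-6 - 3*6² + 2*6³ + 4*6)*21)*11 = ((-6 - 3*36 + 2*216 + 24)*21)*11 = ((-6 - 108 + 432 + 24)*21)*11 = (342*21)*11 = 7182*11 = 79002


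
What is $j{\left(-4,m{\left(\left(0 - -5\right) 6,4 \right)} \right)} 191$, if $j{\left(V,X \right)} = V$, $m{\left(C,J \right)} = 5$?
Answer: $-764$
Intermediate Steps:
$j{\left(-4,m{\left(\left(0 - -5\right) 6,4 \right)} \right)} 191 = \left(-4\right) 191 = -764$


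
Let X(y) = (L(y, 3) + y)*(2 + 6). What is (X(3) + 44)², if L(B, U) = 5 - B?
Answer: 7056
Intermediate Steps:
X(y) = 40 (X(y) = ((5 - y) + y)*(2 + 6) = 5*8 = 40)
(X(3) + 44)² = (40 + 44)² = 84² = 7056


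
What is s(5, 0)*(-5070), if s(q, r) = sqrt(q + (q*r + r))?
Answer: -5070*sqrt(5) ≈ -11337.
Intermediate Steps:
s(q, r) = sqrt(q + r + q*r) (s(q, r) = sqrt(q + (r + q*r)) = sqrt(q + r + q*r))
s(5, 0)*(-5070) = sqrt(5 + 0 + 5*0)*(-5070) = sqrt(5 + 0 + 0)*(-5070) = sqrt(5)*(-5070) = -5070*sqrt(5)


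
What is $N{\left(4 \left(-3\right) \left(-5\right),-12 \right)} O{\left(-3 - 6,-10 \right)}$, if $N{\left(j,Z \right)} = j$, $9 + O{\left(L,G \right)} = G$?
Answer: $-1140$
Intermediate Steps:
$O{\left(L,G \right)} = -9 + G$
$N{\left(4 \left(-3\right) \left(-5\right),-12 \right)} O{\left(-3 - 6,-10 \right)} = 4 \left(-3\right) \left(-5\right) \left(-9 - 10\right) = \left(-12\right) \left(-5\right) \left(-19\right) = 60 \left(-19\right) = -1140$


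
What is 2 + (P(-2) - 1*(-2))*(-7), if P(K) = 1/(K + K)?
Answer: -41/4 ≈ -10.250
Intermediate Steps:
P(K) = 1/(2*K)
2 + (P(-2) - 1*(-2))*(-7) = 2 + ((½)/(-2) - 1*(-2))*(-7) = 2 + ((½)*(-½) + 2)*(-7) = 2 + (-¼ + 2)*(-7) = 2 + (7/4)*(-7) = 2 - 49/4 = -41/4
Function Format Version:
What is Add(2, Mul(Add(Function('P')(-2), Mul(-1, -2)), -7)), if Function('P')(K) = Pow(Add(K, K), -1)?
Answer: Rational(-41, 4) ≈ -10.250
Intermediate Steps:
Function('P')(K) = Mul(Rational(1, 2), Pow(K, -1)) (Function('P')(K) = Pow(Mul(2, K), -1) = Mul(Rational(1, 2), Pow(K, -1)))
Add(2, Mul(Add(Function('P')(-2), Mul(-1, -2)), -7)) = Add(2, Mul(Add(Mul(Rational(1, 2), Pow(-2, -1)), Mul(-1, -2)), -7)) = Add(2, Mul(Add(Mul(Rational(1, 2), Rational(-1, 2)), 2), -7)) = Add(2, Mul(Add(Rational(-1, 4), 2), -7)) = Add(2, Mul(Rational(7, 4), -7)) = Add(2, Rational(-49, 4)) = Rational(-41, 4)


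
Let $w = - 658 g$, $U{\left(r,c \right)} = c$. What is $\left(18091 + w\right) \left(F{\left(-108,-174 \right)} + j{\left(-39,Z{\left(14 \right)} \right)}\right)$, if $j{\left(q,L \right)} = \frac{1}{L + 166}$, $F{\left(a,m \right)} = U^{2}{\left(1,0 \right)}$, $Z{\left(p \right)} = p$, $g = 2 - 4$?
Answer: $\frac{6469}{60} \approx 107.82$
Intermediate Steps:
$g = -2$ ($g = 2 - 4 = -2$)
$w = 1316$ ($w = \left(-658\right) \left(-2\right) = 1316$)
$F{\left(a,m \right)} = 0$ ($F{\left(a,m \right)} = 0^{2} = 0$)
$j{\left(q,L \right)} = \frac{1}{166 + L}$
$\left(18091 + w\right) \left(F{\left(-108,-174 \right)} + j{\left(-39,Z{\left(14 \right)} \right)}\right) = \left(18091 + 1316\right) \left(0 + \frac{1}{166 + 14}\right) = 19407 \left(0 + \frac{1}{180}\right) = 19407 \cdot \frac{1}{180} = \frac{6469}{60}$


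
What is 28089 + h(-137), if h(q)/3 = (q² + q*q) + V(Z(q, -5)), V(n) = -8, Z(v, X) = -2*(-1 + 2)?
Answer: 140679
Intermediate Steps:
Z(v, X) = -2 (Z(v, X) = -2*1 = -2)
h(q) = -24 + 6*q² (h(q) = 3*((q² + q*q) - 8) = 3*((q² + q²) - 8) = 3*(2*q² - 8) = 3*(-8 + 2*q²) = -24 + 6*q²)
28089 + h(-137) = 28089 + (-24 + 6*(-137)²) = 28089 + (-24 + 6*18769) = 28089 + (-24 + 112614) = 28089 + 112590 = 140679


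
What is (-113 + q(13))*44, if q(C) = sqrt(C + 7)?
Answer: -4972 + 88*sqrt(5) ≈ -4775.2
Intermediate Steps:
q(C) = sqrt(7 + C)
(-113 + q(13))*44 = (-113 + sqrt(7 + 13))*44 = (-113 + sqrt(20))*44 = (-113 + 2*sqrt(5))*44 = -4972 + 88*sqrt(5)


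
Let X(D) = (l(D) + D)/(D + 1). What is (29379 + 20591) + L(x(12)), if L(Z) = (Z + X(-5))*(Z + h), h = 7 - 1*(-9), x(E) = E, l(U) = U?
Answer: 50376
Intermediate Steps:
X(D) = 2*D/(1 + D) (X(D) = (D + D)/(D + 1) = (2*D)/(1 + D) = 2*D/(1 + D))
h = 16 (h = 7 + 9 = 16)
L(Z) = (16 + Z)*(5/2 + Z) (L(Z) = (Z + 2*(-5)/(1 - 5))*(Z + 16) = (Z + 2*(-5)/(-4))*(16 + Z) = (Z + 2*(-5)*(-¼))*(16 + Z) = (Z + 5/2)*(16 + Z) = (5/2 + Z)*(16 + Z) = (16 + Z)*(5/2 + Z))
(29379 + 20591) + L(x(12)) = (29379 + 20591) + (40 + 12² + (37/2)*12) = 49970 + (40 + 144 + 222) = 49970 + 406 = 50376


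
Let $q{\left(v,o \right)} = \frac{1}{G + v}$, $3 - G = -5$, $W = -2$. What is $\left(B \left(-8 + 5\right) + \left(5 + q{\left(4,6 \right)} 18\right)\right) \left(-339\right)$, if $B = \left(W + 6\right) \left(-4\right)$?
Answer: $- \frac{36951}{2} \approx -18476.0$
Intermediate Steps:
$B = -16$ ($B = \left(-2 + 6\right) \left(-4\right) = 4 \left(-4\right) = -16$)
$G = 8$ ($G = 3 - -5 = 3 + 5 = 8$)
$q{\left(v,o \right)} = \frac{1}{8 + v}$
$\left(B \left(-8 + 5\right) + \left(5 + q{\left(4,6 \right)} 18\right)\right) \left(-339\right) = \left(- 16 \left(-8 + 5\right) + \left(5 + \frac{1}{8 + 4} \cdot 18\right)\right) \left(-339\right) = \left(\left(-16\right) \left(-3\right) + \left(5 + \frac{1}{12} \cdot 18\right)\right) \left(-339\right) = \left(48 + \left(5 + \frac{1}{12} \cdot 18\right)\right) \left(-339\right) = \left(48 + \left(5 + \frac{3}{2}\right)\right) \left(-339\right) = \left(48 + \frac{13}{2}\right) \left(-339\right) = \frac{109}{2} \left(-339\right) = - \frac{36951}{2}$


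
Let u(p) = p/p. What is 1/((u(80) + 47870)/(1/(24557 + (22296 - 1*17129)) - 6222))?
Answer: -184942727/1422917604 ≈ -0.12997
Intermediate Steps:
u(p) = 1
1/((u(80) + 47870)/(1/(24557 + (22296 - 1*17129)) - 6222)) = 1/((1 + 47870)/(1/(24557 + (22296 - 1*17129)) - 6222)) = 1/(47871/(1/(24557 + (22296 - 17129)) - 6222)) = 1/(47871/(1/(24557 + 5167) - 6222)) = 1/(47871/(1/29724 - 6222)) = 1/(47871/(-184942727/29724)) = 1/(47871*(-29724/184942727)) = 1/(-1422917604/184942727) = -184942727/1422917604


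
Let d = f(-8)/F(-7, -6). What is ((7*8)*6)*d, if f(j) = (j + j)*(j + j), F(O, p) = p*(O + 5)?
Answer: 7168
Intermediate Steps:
F(O, p) = p*(5 + O)
f(j) = 4*j**2 (f(j) = (2*j)*(2*j) = 4*j**2)
d = 64/3 (d = (4*(-8)**2)/((-6*(5 - 7))) = (4*64)/((-6*(-2))) = 256/12 = 256*(1/12) = 64/3 ≈ 21.333)
((7*8)*6)*d = ((7*8)*6)*(64/3) = (56*6)*(64/3) = 336*(64/3) = 7168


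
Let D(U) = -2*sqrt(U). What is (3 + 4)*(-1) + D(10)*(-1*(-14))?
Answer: -7 - 28*sqrt(10) ≈ -95.544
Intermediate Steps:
(3 + 4)*(-1) + D(10)*(-1*(-14)) = (3 + 4)*(-1) + (-2*sqrt(10))*(-1*(-14)) = 7*(-1) - 2*sqrt(10)*14 = -7 - 28*sqrt(10)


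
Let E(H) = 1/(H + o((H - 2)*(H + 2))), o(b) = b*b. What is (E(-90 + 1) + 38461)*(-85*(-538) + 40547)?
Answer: 207987043048409877/62678800 ≈ 3.3183e+9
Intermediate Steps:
o(b) = b**2
E(H) = 1/(H + (-2 + H)**2*(2 + H)**2) (E(H) = 1/(H + ((H - 2)*(H + 2))**2) = 1/(H + ((-2 + H)*(2 + H))**2) = 1/(H + (-2 + H)**2*(2 + H)**2))
(E(-90 + 1) + 38461)*(-85*(-538) + 40547) = (1/((-90 + 1) + (-4 + (-90 + 1)**2)**2) + 38461)*(-85*(-538) + 40547) = (1/(-89 + (-4 + (-89)**2)**2) + 38461)*(45730 + 40547) = (1/(-89 + (-4 + 7921)**2) + 38461)*86277 = (1/(-89 + 7917**2) + 38461)*86277 = (1/(-89 + 62678889) + 38461)*86277 = (1/62678800 + 38461)*86277 = (2410689326801/62678800)*86277 = 207987043048409877/62678800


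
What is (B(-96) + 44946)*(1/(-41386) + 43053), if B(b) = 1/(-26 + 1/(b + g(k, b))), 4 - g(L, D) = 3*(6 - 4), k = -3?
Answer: 102067478996365996/52746457 ≈ 1.9351e+9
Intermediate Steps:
g(L, D) = -2 (g(L, D) = 4 - 3*(6 - 4) = 4 - 3*2 = 4 - 1*6 = 4 - 6 = -2)
B(b) = 1/(-26 + 1/(-2 + b)) (B(b) = 1/(-26 + 1/(b - 2)) = 1/(-26 + 1/(-2 + b)))
(B(-96) + 44946)*(1/(-41386) + 43053) = ((2 - 1*(-96))/(-53 + 26*(-96)) + 44946)*(1/(-41386) + 43053) = ((2 + 96)/(-53 - 2496) + 44946)*(-1/41386 + 43053) = (98/(-2549) + 44946)*(1781791457/41386) = (-1/2549*98 + 44946)*(1781791457/41386) = (-98/2549 + 44946)*(1781791457/41386) = (114567256/2549)*(1781791457/41386) = 102067478996365996/52746457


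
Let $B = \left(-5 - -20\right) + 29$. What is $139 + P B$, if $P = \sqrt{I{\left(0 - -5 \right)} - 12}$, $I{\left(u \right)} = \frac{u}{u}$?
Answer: $139 + 44 i \sqrt{11} \approx 139.0 + 145.93 i$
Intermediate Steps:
$I{\left(u \right)} = 1$
$P = i \sqrt{11}$ ($P = \sqrt{1 - 12} = \sqrt{-11} = i \sqrt{11} \approx 3.3166 i$)
$B = 44$ ($B = \left(-5 + 20\right) + 29 = 15 + 29 = 44$)
$139 + P B = 139 + i \sqrt{11} \cdot 44 = 139 + 44 i \sqrt{11}$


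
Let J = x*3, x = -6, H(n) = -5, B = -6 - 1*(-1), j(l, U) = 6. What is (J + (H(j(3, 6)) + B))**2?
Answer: 784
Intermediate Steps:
B = -5 (B = -6 + 1 = -5)
J = -18 (J = -6*3 = -18)
(J + (H(j(3, 6)) + B))**2 = (-18 + (-5 - 5))**2 = (-18 - 10)**2 = (-28)**2 = 784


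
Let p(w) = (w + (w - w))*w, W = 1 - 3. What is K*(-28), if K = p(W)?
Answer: -112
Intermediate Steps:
W = -2
p(w) = w² (p(w) = (w + 0)*w = w*w = w²)
K = 4 (K = (-2)² = 4)
K*(-28) = 4*(-28) = -112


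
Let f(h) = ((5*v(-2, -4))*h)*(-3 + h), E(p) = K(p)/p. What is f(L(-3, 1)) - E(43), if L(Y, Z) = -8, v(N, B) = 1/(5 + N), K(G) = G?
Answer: 437/3 ≈ 145.67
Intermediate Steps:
E(p) = 1 (E(p) = p/p = 1)
f(h) = 5*h*(-3 + h)/3 (f(h) = ((5/(5 - 2))*h)*(-3 + h) = ((5/3)*h)*(-3 + h) = ((5*(1/3))*h)*(-3 + h) = (5*h/3)*(-3 + h) = 5*h*(-3 + h)/3)
f(L(-3, 1)) - E(43) = (5/3)*(-8)*(-3 - 8) - 1*1 = (5/3)*(-8)*(-11) - 1 = 440/3 - 1 = 437/3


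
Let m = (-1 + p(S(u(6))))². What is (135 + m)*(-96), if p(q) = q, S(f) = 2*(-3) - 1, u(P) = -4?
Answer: -19104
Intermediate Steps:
S(f) = -7 (S(f) = -6 - 1 = -7)
m = 64 (m = (-1 - 7)² = (-8)² = 64)
(135 + m)*(-96) = (135 + 64)*(-96) = 199*(-96) = -19104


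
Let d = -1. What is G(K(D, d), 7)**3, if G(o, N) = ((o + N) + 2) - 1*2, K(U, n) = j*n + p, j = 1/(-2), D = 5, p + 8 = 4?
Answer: 343/8 ≈ 42.875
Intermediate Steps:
p = -4 (p = -8 + 4 = -4)
j = -1/2 (j = 1*(-1/2) = -1/2 ≈ -0.50000)
K(U, n) = -4 - n/2 (K(U, n) = -n/2 - 4 = -4 - n/2)
G(o, N) = N + o (G(o, N) = ((N + o) + 2) - 2 = (2 + N + o) - 2 = N + o)
G(K(D, d), 7)**3 = (7 + (-4 - 1/2*(-1)))**3 = (7 + (-4 + 1/2))**3 = (7 - 7/2)**3 = (7/2)**3 = 343/8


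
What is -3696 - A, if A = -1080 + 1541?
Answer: -4157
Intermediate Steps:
A = 461
-3696 - A = -3696 - 1*461 = -3696 - 461 = -4157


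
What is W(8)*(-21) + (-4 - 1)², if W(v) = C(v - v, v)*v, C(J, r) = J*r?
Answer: 25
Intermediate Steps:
W(v) = 0 (W(v) = ((v - v)*v)*v = (0*v)*v = 0*v = 0)
W(8)*(-21) + (-4 - 1)² = 0*(-21) + (-4 - 1)² = 0 + (-5)² = 0 + 25 = 25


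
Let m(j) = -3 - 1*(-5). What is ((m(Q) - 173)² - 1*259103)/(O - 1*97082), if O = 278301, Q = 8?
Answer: -229862/181219 ≈ -1.2684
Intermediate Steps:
m(j) = 2 (m(j) = -3 + 5 = 2)
((m(Q) - 173)² - 1*259103)/(O - 1*97082) = ((2 - 173)² - 1*259103)/(278301 - 1*97082) = ((-171)² - 259103)/(278301 - 97082) = (29241 - 259103)/181219 = -229862*1/181219 = -229862/181219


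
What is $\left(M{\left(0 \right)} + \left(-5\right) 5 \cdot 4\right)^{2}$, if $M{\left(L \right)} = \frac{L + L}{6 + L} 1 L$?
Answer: $10000$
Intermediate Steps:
$M{\left(L \right)} = \frac{2 L^{2}}{6 + L}$ ($M{\left(L \right)} = \frac{2 L}{6 + L} 1 L = \frac{2 L}{6 + L} L = \frac{2 L^{2}}{6 + L}$)
$\left(M{\left(0 \right)} + \left(-5\right) 5 \cdot 4\right)^{2} = \left(\frac{2 \cdot 0^{2}}{6 + 0} + \left(-5\right) 5 \cdot 4\right)^{2} = \left(2 \cdot 0 \cdot \frac{1}{6} - 100\right)^{2} = \left(0 - 100\right)^{2} = \left(-100\right)^{2} = 10000$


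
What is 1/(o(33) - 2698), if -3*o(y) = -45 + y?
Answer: -1/2694 ≈ -0.00037120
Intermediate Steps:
o(y) = 15 - y/3 (o(y) = -(-45 + y)/3 = 15 - y/3)
1/(o(33) - 2698) = 1/((15 - 1/3*33) - 2698) = 1/((15 - 11) - 2698) = 1/(4 - 2698) = 1/(-2694) = -1/2694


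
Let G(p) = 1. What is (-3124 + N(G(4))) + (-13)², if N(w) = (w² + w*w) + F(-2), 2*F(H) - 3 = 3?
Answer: -2950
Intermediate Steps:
F(H) = 3 (F(H) = 3/2 + (½)*3 = 3/2 + 3/2 = 3)
N(w) = 3 + 2*w² (N(w) = (w² + w*w) + 3 = (w² + w²) + 3 = 2*w² + 3 = 3 + 2*w²)
(-3124 + N(G(4))) + (-13)² = (-3124 + (3 + 2*1²)) + (-13)² = (-3124 + (3 + 2*1)) + 169 = (-3124 + (3 + 2)) + 169 = (-3124 + 5) + 169 = -3119 + 169 = -2950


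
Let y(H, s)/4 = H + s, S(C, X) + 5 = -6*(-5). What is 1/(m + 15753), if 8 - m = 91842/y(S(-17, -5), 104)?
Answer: 86/1340139 ≈ 6.4172e-5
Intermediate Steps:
S(C, X) = 25 (S(C, X) = -5 - 6*(-5) = -5 + 30 = 25)
y(H, s) = 4*H + 4*s (y(H, s) = 4*(H + s) = 4*H + 4*s)
m = -14619/86 (m = 8 - 91842/(4*25 + 4*104) = 8 - 91842/(100 + 416) = 8 - 91842/516 = 8 - 1*15307/86 = 8 - 15307/86 = -14619/86 ≈ -169.99)
1/(m + 15753) = 1/(-14619/86 + 15753) = 1/(1340139/86) = 86/1340139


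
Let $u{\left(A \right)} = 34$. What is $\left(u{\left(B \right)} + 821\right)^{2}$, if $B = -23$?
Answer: $731025$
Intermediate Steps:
$\left(u{\left(B \right)} + 821\right)^{2} = \left(34 + 821\right)^{2} = 855^{2} = 731025$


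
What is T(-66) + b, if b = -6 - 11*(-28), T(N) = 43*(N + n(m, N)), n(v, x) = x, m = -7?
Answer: -5374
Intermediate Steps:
T(N) = 86*N (T(N) = 43*(N + N) = 43*(2*N) = 86*N)
b = 302 (b = -6 + 308 = 302)
T(-66) + b = 86*(-66) + 302 = -5676 + 302 = -5374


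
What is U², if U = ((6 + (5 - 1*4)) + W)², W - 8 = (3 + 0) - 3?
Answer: 50625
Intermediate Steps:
W = 8 (W = 8 + ((3 + 0) - 3) = 8 + (3 - 3) = 8 + 0 = 8)
U = 225 (U = ((6 + (5 - 1*4)) + 8)² = ((6 + (5 - 4)) + 8)² = ((6 + 1) + 8)² = (7 + 8)² = 15² = 225)
U² = 225² = 50625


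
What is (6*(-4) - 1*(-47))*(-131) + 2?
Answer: -3011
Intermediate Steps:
(6*(-4) - 1*(-47))*(-131) + 2 = (-24 + 47)*(-131) + 2 = 23*(-131) + 2 = -3013 + 2 = -3011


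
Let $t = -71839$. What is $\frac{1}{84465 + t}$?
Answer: $\frac{1}{12626} \approx 7.9202 \cdot 10^{-5}$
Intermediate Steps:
$\frac{1}{84465 + t} = \frac{1}{84465 - 71839} = \frac{1}{12626}$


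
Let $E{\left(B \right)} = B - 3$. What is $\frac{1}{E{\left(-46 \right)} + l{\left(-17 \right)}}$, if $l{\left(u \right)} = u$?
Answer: $- \frac{1}{66} \approx -0.015152$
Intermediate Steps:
$E{\left(B \right)} = -3 + B$ ($E{\left(B \right)} = B - 3 = -3 + B$)
$\frac{1}{E{\left(-46 \right)} + l{\left(-17 \right)}} = \frac{1}{\left(-3 - 46\right) - 17} = \frac{1}{-49 - 17} = \frac{1}{-66} = - \frac{1}{66}$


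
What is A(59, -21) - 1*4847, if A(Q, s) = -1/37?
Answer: -179340/37 ≈ -4847.0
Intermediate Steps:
A(Q, s) = -1/37 (A(Q, s) = -1*1/37 = -1/37)
A(59, -21) - 1*4847 = -1/37 - 1*4847 = -1/37 - 4847 = -179340/37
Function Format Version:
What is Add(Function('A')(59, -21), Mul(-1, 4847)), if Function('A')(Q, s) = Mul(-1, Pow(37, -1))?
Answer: Rational(-179340, 37) ≈ -4847.0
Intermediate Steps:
Function('A')(Q, s) = Rational(-1, 37) (Function('A')(Q, s) = Mul(-1, Rational(1, 37)) = Rational(-1, 37))
Add(Function('A')(59, -21), Mul(-1, 4847)) = Add(Rational(-1, 37), Mul(-1, 4847)) = Add(Rational(-1, 37), -4847) = Rational(-179340, 37)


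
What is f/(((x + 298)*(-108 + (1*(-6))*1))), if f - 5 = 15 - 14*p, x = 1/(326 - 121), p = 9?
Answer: 10865/3482187 ≈ 0.0031202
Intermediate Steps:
x = 1/205 ≈ 0.0048781
f = -106 (f = 5 + (15 - 14*9) = 5 + (15 - 126) = 5 - 111 = -106)
f/(((x + 298)*(-108 + (1*(-6))*1))) = -106*1/((-108 + (1*(-6))*1)*(1/205 + 298)) = -106*205/(61091*(-108 - 6*1)) = -106*205/(61091*(-108 - 6)) = -106/((61091/205)*(-114)) = -106/(-6964374/205) = -106*(-205/6964374) = 10865/3482187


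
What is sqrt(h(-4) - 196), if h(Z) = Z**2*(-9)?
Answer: 2*I*sqrt(85) ≈ 18.439*I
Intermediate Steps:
h(Z) = -9*Z**2
sqrt(h(-4) - 196) = sqrt(-9*(-4)**2 - 196) = sqrt(-9*16 - 196) = sqrt(-144 - 196) = sqrt(-340) = 2*I*sqrt(85)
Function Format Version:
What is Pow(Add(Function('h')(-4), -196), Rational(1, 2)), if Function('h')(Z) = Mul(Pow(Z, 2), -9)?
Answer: Mul(2, I, Pow(85, Rational(1, 2))) ≈ Mul(18.439, I)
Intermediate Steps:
Function('h')(Z) = Mul(-9, Pow(Z, 2))
Pow(Add(Function('h')(-4), -196), Rational(1, 2)) = Pow(Add(Mul(-9, Pow(-4, 2)), -196), Rational(1, 2)) = Pow(Add(Mul(-9, 16), -196), Rational(1, 2)) = Pow(Add(-144, -196), Rational(1, 2)) = Pow(-340, Rational(1, 2)) = Mul(2, I, Pow(85, Rational(1, 2)))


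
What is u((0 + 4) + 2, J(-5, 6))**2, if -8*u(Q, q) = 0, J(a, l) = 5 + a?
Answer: 0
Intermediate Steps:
u(Q, q) = 0 (u(Q, q) = -1/8*0 = 0)
u((0 + 4) + 2, J(-5, 6))**2 = 0**2 = 0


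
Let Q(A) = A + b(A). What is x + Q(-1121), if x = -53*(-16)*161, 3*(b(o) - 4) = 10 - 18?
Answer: 406225/3 ≈ 1.3541e+5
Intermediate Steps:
b(o) = 4/3 (b(o) = 4 + (10 - 18)/3 = 4 + (⅓)*(-8) = 4 - 8/3 = 4/3)
Q(A) = 4/3 + A (Q(A) = A + 4/3 = 4/3 + A)
x = 136528 (x = 848*161 = 136528)
x + Q(-1121) = 136528 + (4/3 - 1121) = 136528 - 3359/3 = 406225/3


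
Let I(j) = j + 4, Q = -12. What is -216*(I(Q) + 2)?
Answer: 1296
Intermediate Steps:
I(j) = 4 + j
-216*(I(Q) + 2) = -216*((4 - 12) + 2) = -216*(-8 + 2) = -216*(-6) = 1296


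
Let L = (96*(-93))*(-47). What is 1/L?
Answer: 1/419616 ≈ 2.3831e-6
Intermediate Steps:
L = 419616 (L = -8928*(-47) = 419616)
1/L = 1/419616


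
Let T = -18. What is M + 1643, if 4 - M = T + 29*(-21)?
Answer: 2274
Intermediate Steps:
M = 631 (M = 4 - (-18 + 29*(-21)) = 4 - (-18 - 609) = 4 - 1*(-627) = 4 + 627 = 631)
M + 1643 = 631 + 1643 = 2274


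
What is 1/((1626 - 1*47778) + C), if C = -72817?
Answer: -1/118969 ≈ -8.4056e-6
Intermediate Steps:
1/((1626 - 1*47778) + C) = 1/((1626 - 1*47778) - 72817) = 1/((1626 - 47778) - 72817) = 1/(-46152 - 72817) = 1/(-118969) = -1/118969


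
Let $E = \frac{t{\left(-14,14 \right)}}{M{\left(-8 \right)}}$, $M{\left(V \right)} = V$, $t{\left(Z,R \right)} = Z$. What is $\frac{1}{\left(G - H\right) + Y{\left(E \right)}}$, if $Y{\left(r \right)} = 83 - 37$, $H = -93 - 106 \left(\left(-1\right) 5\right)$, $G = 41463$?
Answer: $\frac{1}{41072} \approx 2.4347 \cdot 10^{-5}$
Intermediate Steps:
$H = 437$ ($H = -93 - -530 = -93 + 530 = 437$)
$E = \frac{7}{4}$ ($E = - \frac{14}{-8} = \left(-14\right) \left(- \frac{1}{8}\right) = \frac{7}{4} \approx 1.75$)
$Y{\left(r \right)} = 46$ ($Y{\left(r \right)} = 83 - 37 = 46$)
$\frac{1}{\left(G - H\right) + Y{\left(E \right)}} = \frac{1}{\left(41463 - 437\right) + 46} = \frac{1}{41026 + 46} = \frac{1}{41072}$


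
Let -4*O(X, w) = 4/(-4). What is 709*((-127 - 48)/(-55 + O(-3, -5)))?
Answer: 496300/219 ≈ 2266.2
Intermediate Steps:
O(X, w) = ¼ (O(X, w) = -1/(-4) = -(-1)/4 = -¼*(-1) = ¼)
709*((-127 - 48)/(-55 + O(-3, -5))) = 709*((-127 - 48)/(-55 + ¼)) = 709*(-175/(-219/4)) = 709*(-175*(-4/219)) = 709*(700/219) = 496300/219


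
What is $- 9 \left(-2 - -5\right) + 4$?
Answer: $-23$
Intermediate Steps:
$- 9 \left(-2 - -5\right) + 4 = - 9 \left(-2 + 5\right) + 4 = \left(-9\right) 3 + 4 = -27 + 4 = -23$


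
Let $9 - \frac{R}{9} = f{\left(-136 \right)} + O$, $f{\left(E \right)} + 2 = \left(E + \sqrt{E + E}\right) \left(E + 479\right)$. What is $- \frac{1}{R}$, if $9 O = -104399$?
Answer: $- \frac{262165}{138756995834} - \frac{3087 i \sqrt{17}}{69378497917} \approx -1.8894 \cdot 10^{-6} - 1.8346 \cdot 10^{-7} i$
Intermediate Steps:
$O = - \frac{104399}{9}$ ($O = \frac{1}{9} \left(-104399\right) = - \frac{104399}{9} \approx -11600.0$)
$f{\left(E \right)} = -2 + \left(479 + E\right) \left(E + \sqrt{2} \sqrt{E}\right)$ ($f{\left(E \right)} = -2 + \left(E + \sqrt{E + E}\right) \left(E + 479\right) = -2 + \left(E + \sqrt{2 E}\right) \left(479 + E\right) = -2 + \left(E + \sqrt{2} \sqrt{E}\right) \left(479 + E\right) = -2 + \left(479 + E\right) \left(E + \sqrt{2} \sqrt{E}\right)$)
$R = 524330 - 12348 i \sqrt{17}$ ($R = 81 - 9 \left(\left(-2 + \left(-136\right)^{2} + 479 \left(-136\right) + \sqrt{2} \left(-136\right)^{\frac{3}{2}} + 479 \sqrt{2} \sqrt{-136}\right) - \frac{104399}{9}\right) = 81 - 9 \left(\left(-2 + 18496 - 65144 + \sqrt{2} \left(- 272 i \sqrt{34}\right) + 479 \sqrt{2} \cdot 2 i \sqrt{34}\right) - \frac{104399}{9}\right) = 81 - 9 \left(\left(-2 + 18496 - 65144 - 544 i \sqrt{17} + 1916 i \sqrt{17}\right) - \frac{104399}{9}\right) = 81 - 9 \left(\left(-46650 + 1372 i \sqrt{17}\right) - \frac{104399}{9}\right) = 81 - 9 \left(- \frac{524249}{9} + 1372 i \sqrt{17}\right) = 81 + \left(524249 - 12348 i \sqrt{17}\right) = 524330 - 12348 i \sqrt{17} \approx 5.2433 \cdot 10^{5} - 50912.0 i$)
$- \frac{1}{R} = - \frac{1}{524330 - 12348 i \sqrt{17}}$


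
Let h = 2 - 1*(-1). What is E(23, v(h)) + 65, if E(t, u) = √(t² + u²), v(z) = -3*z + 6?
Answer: 65 + √538 ≈ 88.195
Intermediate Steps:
h = 3 (h = 2 + 1 = 3)
v(z) = 6 - 3*z
E(23, v(h)) + 65 = √(23² + (6 - 3*3)²) + 65 = √(529 + (6 - 9)²) + 65 = √(529 + (-3)²) + 65 = √(529 + 9) + 65 = √538 + 65 = 65 + √538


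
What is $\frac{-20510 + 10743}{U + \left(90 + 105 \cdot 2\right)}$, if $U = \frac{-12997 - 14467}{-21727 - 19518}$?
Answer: $- \frac{402839915}{12400964} \approx -32.485$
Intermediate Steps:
$U = \frac{27464}{41245}$ ($U = - \frac{27464}{-41245} = \left(-27464\right) \left(- \frac{1}{41245}\right) = \frac{27464}{41245} \approx 0.66587$)
$\frac{-20510 + 10743}{U + \left(90 + 105 \cdot 2\right)} = \frac{-20510 + 10743}{\frac{27464}{41245} + \left(90 + 105 \cdot 2\right)} = - \frac{9767}{\frac{27464}{41245} + \left(90 + 210\right)} = - \frac{9767}{\frac{27464}{41245} + 300} = - \frac{9767}{\frac{12400964}{41245}} = \left(-9767\right) \frac{41245}{12400964} = - \frac{402839915}{12400964}$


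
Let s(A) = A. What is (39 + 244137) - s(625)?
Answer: 243551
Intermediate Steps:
(39 + 244137) - s(625) = (39 + 244137) - 1*625 = 244176 - 625 = 243551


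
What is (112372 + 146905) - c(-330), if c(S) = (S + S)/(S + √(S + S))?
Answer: 21519826/83 - I*√165/83 ≈ 2.5928e+5 - 0.15476*I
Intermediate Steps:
c(S) = 2*S/(S + √2*√S) (c(S) = (2*S)/(S + √(2*S)) = (2*S)/(S + √2*√S) = 2*S/(S + √2*√S))
(112372 + 146905) - c(-330) = (112372 + 146905) - 2*(-330)/(-330 + √2*√(-330)) = 259277 - 2*(-330)/(-330 + √2*(I*√330)) = 259277 - 2*(-330)/(-330 + 2*I*√165) = 259277 - (-660)/(-330 + 2*I*√165) = 259277 + 660/(-330 + 2*I*√165)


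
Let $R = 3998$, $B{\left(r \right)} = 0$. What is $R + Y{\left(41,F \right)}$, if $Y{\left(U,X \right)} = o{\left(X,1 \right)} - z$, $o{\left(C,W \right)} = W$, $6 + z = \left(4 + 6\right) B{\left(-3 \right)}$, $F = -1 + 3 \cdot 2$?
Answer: $4005$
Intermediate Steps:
$F = 5$ ($F = -1 + 6 = 5$)
$z = -6$ ($z = -6 + \left(4 + 6\right) 0 = -6 + 10 \cdot 0 = -6 + 0 = -6$)
$Y{\left(U,X \right)} = 7$ ($Y{\left(U,X \right)} = 1 - -6 = 1 + 6 = 7$)
$R + Y{\left(41,F \right)} = 3998 + 7 = 4005$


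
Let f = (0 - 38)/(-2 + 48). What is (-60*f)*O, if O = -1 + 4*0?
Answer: -1140/23 ≈ -49.565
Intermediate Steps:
f = -19/23 (f = -38/46 = -38*1/46 = -19/23 ≈ -0.82609)
O = -1 (O = -1 + 0 = -1)
(-60*f)*O = -60*(-19/23)*(-1) = (1140/23)*(-1) = -1140/23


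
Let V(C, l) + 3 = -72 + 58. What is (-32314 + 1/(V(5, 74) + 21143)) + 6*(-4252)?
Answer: -1221632075/21126 ≈ -57826.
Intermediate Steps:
V(C, l) = -17 (V(C, l) = -3 + (-72 + 58) = -3 - 14 = -17)
(-32314 + 1/(V(5, 74) + 21143)) + 6*(-4252) = (-32314 + 1/(-17 + 21143)) + 6*(-4252) = (-32314 + 1/21126) - 25512 = -682665563/21126 - 25512 = -1221632075/21126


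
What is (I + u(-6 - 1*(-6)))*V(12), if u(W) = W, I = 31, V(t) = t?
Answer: 372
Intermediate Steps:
(I + u(-6 - 1*(-6)))*V(12) = (31 + (-6 - 1*(-6)))*12 = (31 + (-6 + 6))*12 = (31 + 0)*12 = 31*12 = 372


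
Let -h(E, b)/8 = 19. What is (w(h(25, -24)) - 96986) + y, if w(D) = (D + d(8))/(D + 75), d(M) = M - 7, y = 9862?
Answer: -6708397/77 ≈ -87122.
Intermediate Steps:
h(E, b) = -152 (h(E, b) = -8*19 = -152)
d(M) = -7 + M
w(D) = (1 + D)/(75 + D) (w(D) = (D + (-7 + 8))/(D + 75) = (D + 1)/(75 + D) = (1 + D)/(75 + D))
(w(h(25, -24)) - 96986) + y = ((1 - 152)/(75 - 152) - 96986) + 9862 = (-151/(-77) - 96986) + 9862 = (-1/77*(-151) - 96986) + 9862 = (151/77 - 96986) + 9862 = -7467771/77 + 9862 = -6708397/77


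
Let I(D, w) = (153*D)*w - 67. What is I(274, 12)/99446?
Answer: 502997/99446 ≈ 5.0580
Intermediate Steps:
I(D, w) = -67 + 153*D*w (I(D, w) = 153*D*w - 67 = -67 + 153*D*w)
I(274, 12)/99446 = (-67 + 153*274*12)/99446 = (-67 + 503064)*(1/99446) = 502997*(1/99446) = 502997/99446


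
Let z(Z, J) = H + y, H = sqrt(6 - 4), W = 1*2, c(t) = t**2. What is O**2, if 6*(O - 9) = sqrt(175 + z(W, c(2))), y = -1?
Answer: (54 + sqrt(174 + sqrt(2)))**2/36 ≈ 125.61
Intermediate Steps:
W = 2
H = sqrt(2) ≈ 1.4142
z(Z, J) = -1 + sqrt(2) (z(Z, J) = sqrt(2) - 1 = -1 + sqrt(2))
O = 9 + sqrt(174 + sqrt(2))/6 (O = 9 + sqrt(175 + (-1 + sqrt(2)))/6 = 9 + sqrt(174 + sqrt(2))/6 ≈ 11.207)
O**2 = (9 + sqrt(174 + sqrt(2))/6)**2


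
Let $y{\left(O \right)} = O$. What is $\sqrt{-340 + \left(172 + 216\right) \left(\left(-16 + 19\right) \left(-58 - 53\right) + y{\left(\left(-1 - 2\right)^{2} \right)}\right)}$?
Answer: $2 i \sqrt{31513} \approx 355.04 i$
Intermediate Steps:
$\sqrt{-340 + \left(172 + 216\right) \left(\left(-16 + 19\right) \left(-58 - 53\right) + y{\left(\left(-1 - 2\right)^{2} \right)}\right)} = \sqrt{-340 + \left(172 + 216\right) \left(\left(-16 + 19\right) \left(-58 - 53\right) + \left(-1 - 2\right)^{2}\right)} = \sqrt{-340 + 388 \left(3 \left(-111\right) + \left(-3\right)^{2}\right)} = \sqrt{-340 + 388 \left(-333 + 9\right)} = \sqrt{-340 + 388 \left(-324\right)} = \sqrt{-340 - 125712} = \sqrt{-126052} = 2 i \sqrt{31513}$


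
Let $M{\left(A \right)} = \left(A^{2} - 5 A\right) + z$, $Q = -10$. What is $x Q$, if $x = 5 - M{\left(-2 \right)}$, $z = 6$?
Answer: $150$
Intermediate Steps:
$M{\left(A \right)} = 6 + A^{2} - 5 A$ ($M{\left(A \right)} = \left(A^{2} - 5 A\right) + 6 = 6 + A^{2} - 5 A$)
$x = -15$ ($x = 5 - \left(6 + \left(-2\right)^{2} - -10\right) = 5 - \left(6 + 4 + 10\right) = 5 - 20 = -15$)
$x Q = \left(-15\right) \left(-10\right) = 150$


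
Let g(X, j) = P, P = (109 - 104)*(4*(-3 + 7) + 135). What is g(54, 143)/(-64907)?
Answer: -755/64907 ≈ -0.011632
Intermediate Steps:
P = 755 (P = 5*(4*4 + 135) = 5*(16 + 135) = 5*151 = 755)
g(X, j) = 755
g(54, 143)/(-64907) = 755/(-64907) = 755*(-1/64907) = -755/64907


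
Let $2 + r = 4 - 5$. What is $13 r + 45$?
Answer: $6$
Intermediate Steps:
$r = -3$ ($r = -2 + \left(4 - 5\right) = -2 - 1 = -3$)
$13 r + 45 = 13 \left(-3\right) + 45 = -39 + 45 = 6$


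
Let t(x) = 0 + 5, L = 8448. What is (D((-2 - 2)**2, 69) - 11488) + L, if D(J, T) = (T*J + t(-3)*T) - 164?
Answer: -1755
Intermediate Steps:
t(x) = 5
D(J, T) = -164 + 5*T + J*T (D(J, T) = (T*J + 5*T) - 164 = (J*T + 5*T) - 164 = (5*T + J*T) - 164 = -164 + 5*T + J*T)
(D((-2 - 2)**2, 69) - 11488) + L = ((-164 + 5*69 + (-2 - 2)**2*69) - 11488) + 8448 = ((-164 + 345 + (-4)**2*69) - 11488) + 8448 = ((-164 + 345 + 16*69) - 11488) + 8448 = ((-164 + 345 + 1104) - 11488) + 8448 = (1285 - 11488) + 8448 = -10203 + 8448 = -1755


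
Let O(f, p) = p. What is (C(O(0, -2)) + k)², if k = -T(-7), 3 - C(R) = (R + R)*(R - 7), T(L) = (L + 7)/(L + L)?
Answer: 1089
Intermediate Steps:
T(L) = (7 + L)/(2*L) (T(L) = (7 + L)/((2*L)) = (7 + L)*(1/(2*L)) = (7 + L)/(2*L))
C(R) = 3 - 2*R*(-7 + R) (C(R) = 3 - (R + R)*(R - 7) = 3 - 2*R*(-7 + R))
k = 0 (k = -(7 - 7)/(2*(-7)) = -(-1)*0/(2*7) = -1*0 = 0)
(C(O(0, -2)) + k)² = ((3 - 2*(-2)² + 14*(-2)) + 0)² = ((3 - 2*4 - 28) + 0)² = ((3 - 8 - 28) + 0)² = (-33 + 0)² = (-33)² = 1089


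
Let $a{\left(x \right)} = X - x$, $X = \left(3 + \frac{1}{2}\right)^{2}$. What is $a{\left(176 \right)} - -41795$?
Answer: $\frac{166525}{4} \approx 41631.0$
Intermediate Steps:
$X = \frac{49}{4}$ ($X = \left(3 + \frac{1}{2}\right)^{2} = \left(\frac{7}{2}\right)^{2} = \frac{49}{4} \approx 12.25$)
$a{\left(x \right)} = \frac{49}{4} - x$
$a{\left(176 \right)} - -41795 = \left(\frac{49}{4} - 176\right) - -41795 = \left(\frac{49}{4} - 176\right) + 41795 = - \frac{655}{4} + 41795 = \frac{166525}{4}$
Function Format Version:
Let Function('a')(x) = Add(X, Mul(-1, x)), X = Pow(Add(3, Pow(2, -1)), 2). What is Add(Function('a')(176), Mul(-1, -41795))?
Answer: Rational(166525, 4) ≈ 41631.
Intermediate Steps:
X = Rational(49, 4) (X = Pow(Add(3, Rational(1, 2)), 2) = Pow(Rational(7, 2), 2) = Rational(49, 4) ≈ 12.250)
Function('a')(x) = Add(Rational(49, 4), Mul(-1, x))
Add(Function('a')(176), Mul(-1, -41795)) = Add(Add(Rational(49, 4), Mul(-1, 176)), Mul(-1, -41795)) = Add(Add(Rational(49, 4), -176), 41795) = Add(Rational(-655, 4), 41795) = Rational(166525, 4)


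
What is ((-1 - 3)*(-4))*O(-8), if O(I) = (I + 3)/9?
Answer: -80/9 ≈ -8.8889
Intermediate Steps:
O(I) = ⅓ + I/9 (O(I) = (3 + I)*(⅑) = ⅓ + I/9)
((-1 - 3)*(-4))*O(-8) = ((-1 - 3)*(-4))*(⅓ + (⅑)*(-8)) = (-4*(-4))*(⅓ - 8/9) = 16*(-5/9) = -80/9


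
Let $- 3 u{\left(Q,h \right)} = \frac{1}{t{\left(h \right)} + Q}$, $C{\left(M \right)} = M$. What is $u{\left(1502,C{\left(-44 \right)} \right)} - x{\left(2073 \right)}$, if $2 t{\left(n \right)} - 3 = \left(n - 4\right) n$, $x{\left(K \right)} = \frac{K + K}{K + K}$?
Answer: $- \frac{15359}{15357} \approx -1.0001$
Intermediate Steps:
$x{\left(K \right)} = 1$ ($x{\left(K \right)} = \frac{2 K}{2 K} = 2 K \frac{1}{2 K} = 1$)
$t{\left(n \right)} = \frac{3}{2} + \frac{n \left(-4 + n\right)}{2}$ ($t{\left(n \right)} = \frac{3}{2} + \frac{\left(n - 4\right) n}{2} = \frac{3}{2} + \frac{\left(-4 + n\right) n}{2} = \frac{3}{2} + \frac{n \left(-4 + n\right)}{2}$)
$u{\left(Q,h \right)} = - \frac{1}{3 \left(\frac{3}{2} + Q + \frac{h^{2}}{2} - 2 h\right)}$ ($u{\left(Q,h \right)} = - \frac{1}{3 \left(\left(\frac{3}{2} + \frac{h^{2}}{2} - 2 h\right) + Q\right)} = - \frac{1}{3 \left(\frac{3}{2} + Q + \frac{h^{2}}{2} - 2 h\right)}$)
$u{\left(1502,C{\left(-44 \right)} \right)} - x{\left(2073 \right)} = - \frac{2}{9 - -528 + 3 \left(-44\right)^{2} + 6 \cdot 1502} - 1 = - \frac{2}{9 + 528 + 3 \cdot 1936 + 9012} - 1 = - \frac{2}{9 + 528 + 5808 + 9012} - 1 = - \frac{2}{15357} - 1 = - \frac{15359}{15357}$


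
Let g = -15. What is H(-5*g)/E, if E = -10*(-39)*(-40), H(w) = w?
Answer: -1/208 ≈ -0.0048077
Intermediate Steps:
E = -15600 (E = 390*(-40) = -15600)
H(-5*g)/E = -5*(-15)/(-15600) = 75*(-1/15600) = -1/208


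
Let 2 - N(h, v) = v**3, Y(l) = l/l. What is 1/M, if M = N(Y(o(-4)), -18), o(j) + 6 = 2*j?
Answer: 1/5834 ≈ 0.00017141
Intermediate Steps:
o(j) = -6 + 2*j
Y(l) = 1
N(h, v) = 2 - v**3
M = 5834 (M = 2 - 1*(-18)**3 = 2 - 1*(-5832) = 2 + 5832 = 5834)
1/M = 1/5834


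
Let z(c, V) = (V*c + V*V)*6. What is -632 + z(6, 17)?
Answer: 1714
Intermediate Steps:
z(c, V) = 6*V² + 6*V*c (z(c, V) = (V*c + V²)*6 = (V² + V*c)*6 = 6*V² + 6*V*c)
-632 + z(6, 17) = -632 + 6*17*(17 + 6) = -632 + 6*17*23 = -632 + 2346 = 1714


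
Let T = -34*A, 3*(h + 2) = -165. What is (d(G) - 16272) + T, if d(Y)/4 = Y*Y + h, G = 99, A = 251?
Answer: 14170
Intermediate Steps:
h = -57 (h = -2 + (⅓)*(-165) = -2 - 55 = -57)
d(Y) = -228 + 4*Y² (d(Y) = 4*(Y*Y - 57) = 4*(Y² - 57) = 4*(-57 + Y²) = -228 + 4*Y²)
T = -8534 (T = -34*251 = -8534)
(d(G) - 16272) + T = ((-228 + 4*99²) - 16272) - 8534 = ((-228 + 4*9801) - 16272) - 8534 = ((-228 + 39204) - 16272) - 8534 = (38976 - 16272) - 8534 = 22704 - 8534 = 14170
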